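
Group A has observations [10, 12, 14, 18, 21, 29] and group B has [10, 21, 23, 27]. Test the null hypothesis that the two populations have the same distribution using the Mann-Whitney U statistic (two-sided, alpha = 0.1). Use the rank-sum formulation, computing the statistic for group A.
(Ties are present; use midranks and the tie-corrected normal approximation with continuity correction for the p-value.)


Step 1: Combine and sort all 10 observations; assign midranks.
sorted (value, group): (10,X), (10,Y), (12,X), (14,X), (18,X), (21,X), (21,Y), (23,Y), (27,Y), (29,X)
ranks: 10->1.5, 10->1.5, 12->3, 14->4, 18->5, 21->6.5, 21->6.5, 23->8, 27->9, 29->10
Step 2: Rank sum for X: R1 = 1.5 + 3 + 4 + 5 + 6.5 + 10 = 30.
Step 3: U_X = R1 - n1(n1+1)/2 = 30 - 6*7/2 = 30 - 21 = 9.
       U_Y = n1*n2 - U_X = 24 - 9 = 15.
Step 4: Ties are present, so use the tie-corrected normal approximation (with continuity correction) for the p-value.
Step 5: p-value = 0.591778; compare to alpha = 0.1. fail to reject H0.

U_X = 9, p = 0.591778, fail to reject H0 at alpha = 0.1.


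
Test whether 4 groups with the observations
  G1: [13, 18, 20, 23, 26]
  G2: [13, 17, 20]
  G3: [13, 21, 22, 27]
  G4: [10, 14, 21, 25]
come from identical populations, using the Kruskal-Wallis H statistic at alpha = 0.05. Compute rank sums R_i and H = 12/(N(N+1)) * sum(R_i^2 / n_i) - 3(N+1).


Step 1: Combine all N = 16 observations and assign midranks.
sorted (value, group, rank): (10,G4,1), (13,G1,3), (13,G2,3), (13,G3,3), (14,G4,5), (17,G2,6), (18,G1,7), (20,G1,8.5), (20,G2,8.5), (21,G3,10.5), (21,G4,10.5), (22,G3,12), (23,G1,13), (25,G4,14), (26,G1,15), (27,G3,16)
Step 2: Sum ranks within each group.
R_1 = 46.5 (n_1 = 5)
R_2 = 17.5 (n_2 = 3)
R_3 = 41.5 (n_3 = 4)
R_4 = 30.5 (n_4 = 4)
Step 3: H = 12/(N(N+1)) * sum(R_i^2/n_i) - 3(N+1)
     = 12/(16*17) * (46.5^2/5 + 17.5^2/3 + 41.5^2/4 + 30.5^2/4) - 3*17
     = 0.044118 * 1197.66 - 51
     = 1.837868.
Step 4: Ties present; correction factor C = 1 - 36/(16^3 - 16) = 0.991176. Corrected H = 1.837868 / 0.991176 = 1.854228.
Step 5: Under H0, H ~ chi^2(3); p-value = 0.603206.
Step 6: alpha = 0.05. fail to reject H0.

H = 1.8542, df = 3, p = 0.603206, fail to reject H0.


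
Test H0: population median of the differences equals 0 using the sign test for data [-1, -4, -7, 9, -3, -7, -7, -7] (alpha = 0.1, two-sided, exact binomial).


Step 1: Discard zero differences. Original n = 8; n_eff = number of nonzero differences = 8.
Nonzero differences (with sign): -1, -4, -7, +9, -3, -7, -7, -7
Step 2: Count signs: positive = 1, negative = 7.
Step 3: Under H0: P(positive) = 0.5, so the number of positives S ~ Bin(8, 0.5).
Step 4: Two-sided exact p-value = sum of Bin(8,0.5) probabilities at or below the observed probability = 0.070312.
Step 5: alpha = 0.1. reject H0.

n_eff = 8, pos = 1, neg = 7, p = 0.070312, reject H0.


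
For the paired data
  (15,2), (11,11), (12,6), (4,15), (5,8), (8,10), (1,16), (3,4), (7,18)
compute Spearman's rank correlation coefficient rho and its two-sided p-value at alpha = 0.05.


Step 1: Rank x and y separately (midranks; no ties here).
rank(x): 15->9, 11->7, 12->8, 4->3, 5->4, 8->6, 1->1, 3->2, 7->5
rank(y): 2->1, 11->6, 6->3, 15->7, 8->4, 10->5, 16->8, 4->2, 18->9
Step 2: d_i = R_x(i) - R_y(i); compute d_i^2.
  (9-1)^2=64, (7-6)^2=1, (8-3)^2=25, (3-7)^2=16, (4-4)^2=0, (6-5)^2=1, (1-8)^2=49, (2-2)^2=0, (5-9)^2=16
sum(d^2) = 172.
Step 3: rho = 1 - 6*172 / (9*(9^2 - 1)) = 1 - 1032/720 = -0.433333.
Step 4: Under H0, t = rho * sqrt((n-2)/(1-rho^2)) = -1.2721 ~ t(7).
Step 5: Two-sided p-value from the t-distribution with 7 df = 0.243952.
Step 6: alpha = 0.05. fail to reject H0.

rho = -0.4333, p = 0.243952, fail to reject H0 at alpha = 0.05.


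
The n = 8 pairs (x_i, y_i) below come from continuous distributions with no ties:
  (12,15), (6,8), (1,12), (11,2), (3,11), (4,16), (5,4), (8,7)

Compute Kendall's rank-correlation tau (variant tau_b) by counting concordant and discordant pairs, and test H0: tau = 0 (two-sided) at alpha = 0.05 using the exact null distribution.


Step 1: Enumerate the 28 unordered pairs (i,j) with i<j and classify each by sign(x_j-x_i) * sign(y_j-y_i).
  (1,2):dx=-6,dy=-7->C; (1,3):dx=-11,dy=-3->C; (1,4):dx=-1,dy=-13->C; (1,5):dx=-9,dy=-4->C
  (1,6):dx=-8,dy=+1->D; (1,7):dx=-7,dy=-11->C; (1,8):dx=-4,dy=-8->C; (2,3):dx=-5,dy=+4->D
  (2,4):dx=+5,dy=-6->D; (2,5):dx=-3,dy=+3->D; (2,6):dx=-2,dy=+8->D; (2,7):dx=-1,dy=-4->C
  (2,8):dx=+2,dy=-1->D; (3,4):dx=+10,dy=-10->D; (3,5):dx=+2,dy=-1->D; (3,6):dx=+3,dy=+4->C
  (3,7):dx=+4,dy=-8->D; (3,8):dx=+7,dy=-5->D; (4,5):dx=-8,dy=+9->D; (4,6):dx=-7,dy=+14->D
  (4,7):dx=-6,dy=+2->D; (4,8):dx=-3,dy=+5->D; (5,6):dx=+1,dy=+5->C; (5,7):dx=+2,dy=-7->D
  (5,8):dx=+5,dy=-4->D; (6,7):dx=+1,dy=-12->D; (6,8):dx=+4,dy=-9->D; (7,8):dx=+3,dy=+3->C
Step 2: C = 10, D = 18, total pairs = 28.
Step 3: tau = (C - D)/(n(n-1)/2) = (10 - 18)/28 = -0.285714.
Step 4: Exact two-sided p-value (enumerate n! = 40320 permutations of y under H0): p = 0.398760.
Step 5: alpha = 0.05. fail to reject H0.

tau_b = -0.2857 (C=10, D=18), p = 0.398760, fail to reject H0.


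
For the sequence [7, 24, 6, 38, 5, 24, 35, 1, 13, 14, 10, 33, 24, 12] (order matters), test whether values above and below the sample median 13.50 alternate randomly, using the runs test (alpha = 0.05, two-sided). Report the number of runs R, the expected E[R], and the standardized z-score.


Step 1: Compute median = 13.50; label A = above, B = below.
Labels in order: BABABAABBABAAB  (n_A = 7, n_B = 7)
Step 2: Count runs R = 11.
Step 3: Under H0 (random ordering), E[R] = 2*n_A*n_B/(n_A+n_B) + 1 = 2*7*7/14 + 1 = 8.0000.
        Var[R] = 2*n_A*n_B*(2*n_A*n_B - n_A - n_B) / ((n_A+n_B)^2 * (n_A+n_B-1)) = 8232/2548 = 3.2308.
        SD[R] = 1.7974.
Step 4: Continuity-corrected z = (R - 0.5 - E[R]) / SD[R] = (11 - 0.5 - 8.0000) / 1.7974 = 1.3909.
Step 5: Two-sided p-value via normal approximation = 2*(1 - Phi(|z|)) = 0.164264.
Step 6: alpha = 0.05. fail to reject H0.

R = 11, z = 1.3909, p = 0.164264, fail to reject H0.


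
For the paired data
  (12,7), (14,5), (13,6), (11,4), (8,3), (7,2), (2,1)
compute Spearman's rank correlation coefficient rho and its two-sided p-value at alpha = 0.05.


Step 1: Rank x and y separately (midranks; no ties here).
rank(x): 12->5, 14->7, 13->6, 11->4, 8->3, 7->2, 2->1
rank(y): 7->7, 5->5, 6->6, 4->4, 3->3, 2->2, 1->1
Step 2: d_i = R_x(i) - R_y(i); compute d_i^2.
  (5-7)^2=4, (7-5)^2=4, (6-6)^2=0, (4-4)^2=0, (3-3)^2=0, (2-2)^2=0, (1-1)^2=0
sum(d^2) = 8.
Step 3: rho = 1 - 6*8 / (7*(7^2 - 1)) = 1 - 48/336 = 0.857143.
Step 4: Under H0, t = rho * sqrt((n-2)/(1-rho^2)) = 3.7210 ~ t(5).
Step 5: Two-sided p-value from the t-distribution with 5 df = 0.013697.
Step 6: alpha = 0.05. reject H0.

rho = 0.8571, p = 0.013697, reject H0 at alpha = 0.05.


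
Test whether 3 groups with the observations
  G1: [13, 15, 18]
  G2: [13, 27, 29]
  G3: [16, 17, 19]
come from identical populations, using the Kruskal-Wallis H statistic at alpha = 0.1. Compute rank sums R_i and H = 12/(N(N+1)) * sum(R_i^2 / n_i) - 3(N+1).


Step 1: Combine all N = 9 observations and assign midranks.
sorted (value, group, rank): (13,G1,1.5), (13,G2,1.5), (15,G1,3), (16,G3,4), (17,G3,5), (18,G1,6), (19,G3,7), (27,G2,8), (29,G2,9)
Step 2: Sum ranks within each group.
R_1 = 10.5 (n_1 = 3)
R_2 = 18.5 (n_2 = 3)
R_3 = 16 (n_3 = 3)
Step 3: H = 12/(N(N+1)) * sum(R_i^2/n_i) - 3(N+1)
     = 12/(9*10) * (10.5^2/3 + 18.5^2/3 + 16^2/3) - 3*10
     = 0.133333 * 236.167 - 30
     = 1.488889.
Step 4: Ties present; correction factor C = 1 - 6/(9^3 - 9) = 0.991667. Corrected H = 1.488889 / 0.991667 = 1.501401.
Step 5: Under H0, H ~ chi^2(2); p-value = 0.472036.
Step 6: alpha = 0.1. fail to reject H0.

H = 1.5014, df = 2, p = 0.472036, fail to reject H0.


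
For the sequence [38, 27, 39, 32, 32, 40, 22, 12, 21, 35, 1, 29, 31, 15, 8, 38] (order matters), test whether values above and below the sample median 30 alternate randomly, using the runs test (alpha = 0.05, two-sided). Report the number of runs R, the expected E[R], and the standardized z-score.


Step 1: Compute median = 30; label A = above, B = below.
Labels in order: ABAAAABBBABBABBA  (n_A = 8, n_B = 8)
Step 2: Count runs R = 9.
Step 3: Under H0 (random ordering), E[R] = 2*n_A*n_B/(n_A+n_B) + 1 = 2*8*8/16 + 1 = 9.0000.
        Var[R] = 2*n_A*n_B*(2*n_A*n_B - n_A - n_B) / ((n_A+n_B)^2 * (n_A+n_B-1)) = 14336/3840 = 3.7333.
        SD[R] = 1.9322.
Step 4: R = E[R], so z = 0 with no continuity correction.
Step 5: Two-sided p-value via normal approximation = 2*(1 - Phi(|z|)) = 1.000000.
Step 6: alpha = 0.05. fail to reject H0.

R = 9, z = 0.0000, p = 1.000000, fail to reject H0.


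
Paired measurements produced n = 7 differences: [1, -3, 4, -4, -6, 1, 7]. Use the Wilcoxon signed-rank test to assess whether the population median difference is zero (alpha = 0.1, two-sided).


Step 1: Drop any zero differences (none here) and take |d_i|.
|d| = [1, 3, 4, 4, 6, 1, 7]
Step 2: Midrank |d_i| (ties get averaged ranks).
ranks: |1|->1.5, |3|->3, |4|->4.5, |4|->4.5, |6|->6, |1|->1.5, |7|->7
Step 3: Attach original signs; sum ranks with positive sign and with negative sign.
W+ = 1.5 + 4.5 + 1.5 + 7 = 14.5
W- = 3 + 4.5 + 6 = 13.5
(Check: W+ + W- = 28 should equal n(n+1)/2 = 28.)
Step 4: Test statistic W = min(W+, W-) = 13.5.
Step 5: Ties in |d|, so use the tie-corrected normal approximation.
        E[W] = n(n+1)/4 = 7*8/4 = 14.
        Tie groups: |d|=1 (t=2), |d|=4 (t=2); sum(t^3 - t) = 12.
        Var[W] = n(n+1)(2n+1)/24 - sum(t^3-t)/48 = 840/24 - 12/48 = 34.75.
        z = (W - E[W]) / sqrt(Var[W]) = (13.5 - 14) / 5.8949 = -0.0848.
        Two-sided p = 2*Phi(z) = 0.932405.
Step 6: alpha = 0.1. fail to reject H0.

W+ = 14.5, W- = 13.5, W = min = 13.5, p = 0.932405, fail to reject H0.


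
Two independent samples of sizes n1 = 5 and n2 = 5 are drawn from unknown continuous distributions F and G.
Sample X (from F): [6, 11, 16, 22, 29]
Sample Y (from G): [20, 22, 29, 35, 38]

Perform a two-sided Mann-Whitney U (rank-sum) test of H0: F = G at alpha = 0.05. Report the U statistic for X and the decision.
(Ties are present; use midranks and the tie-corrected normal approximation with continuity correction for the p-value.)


Step 1: Combine and sort all 10 observations; assign midranks.
sorted (value, group): (6,X), (11,X), (16,X), (20,Y), (22,X), (22,Y), (29,X), (29,Y), (35,Y), (38,Y)
ranks: 6->1, 11->2, 16->3, 20->4, 22->5.5, 22->5.5, 29->7.5, 29->7.5, 35->9, 38->10
Step 2: Rank sum for X: R1 = 1 + 2 + 3 + 5.5 + 7.5 = 19.
Step 3: U_X = R1 - n1(n1+1)/2 = 19 - 5*6/2 = 19 - 15 = 4.
       U_Y = n1*n2 - U_X = 25 - 4 = 21.
Step 4: Ties are present, so use the tie-corrected normal approximation (with continuity correction) for the p-value.
Step 5: p-value = 0.092692; compare to alpha = 0.05. fail to reject H0.

U_X = 4, p = 0.092692, fail to reject H0 at alpha = 0.05.


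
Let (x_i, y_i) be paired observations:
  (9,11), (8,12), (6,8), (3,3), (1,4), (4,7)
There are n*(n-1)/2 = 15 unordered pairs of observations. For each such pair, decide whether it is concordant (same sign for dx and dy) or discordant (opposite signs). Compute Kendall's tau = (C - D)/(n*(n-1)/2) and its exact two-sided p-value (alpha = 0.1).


Step 1: Enumerate the 15 unordered pairs (i,j) with i<j and classify each by sign(x_j-x_i) * sign(y_j-y_i).
  (1,2):dx=-1,dy=+1->D; (1,3):dx=-3,dy=-3->C; (1,4):dx=-6,dy=-8->C; (1,5):dx=-8,dy=-7->C
  (1,6):dx=-5,dy=-4->C; (2,3):dx=-2,dy=-4->C; (2,4):dx=-5,dy=-9->C; (2,5):dx=-7,dy=-8->C
  (2,6):dx=-4,dy=-5->C; (3,4):dx=-3,dy=-5->C; (3,5):dx=-5,dy=-4->C; (3,6):dx=-2,dy=-1->C
  (4,5):dx=-2,dy=+1->D; (4,6):dx=+1,dy=+4->C; (5,6):dx=+3,dy=+3->C
Step 2: C = 13, D = 2, total pairs = 15.
Step 3: tau = (C - D)/(n(n-1)/2) = (13 - 2)/15 = 0.733333.
Step 4: Exact two-sided p-value (enumerate n! = 720 permutations of y under H0): p = 0.055556.
Step 5: alpha = 0.1. reject H0.

tau_b = 0.7333 (C=13, D=2), p = 0.055556, reject H0.


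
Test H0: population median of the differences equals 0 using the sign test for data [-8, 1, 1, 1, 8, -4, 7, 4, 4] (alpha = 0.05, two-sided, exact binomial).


Step 1: Discard zero differences. Original n = 9; n_eff = number of nonzero differences = 9.
Nonzero differences (with sign): -8, +1, +1, +1, +8, -4, +7, +4, +4
Step 2: Count signs: positive = 7, negative = 2.
Step 3: Under H0: P(positive) = 0.5, so the number of positives S ~ Bin(9, 0.5).
Step 4: Two-sided exact p-value = sum of Bin(9,0.5) probabilities at or below the observed probability = 0.179688.
Step 5: alpha = 0.05. fail to reject H0.

n_eff = 9, pos = 7, neg = 2, p = 0.179688, fail to reject H0.


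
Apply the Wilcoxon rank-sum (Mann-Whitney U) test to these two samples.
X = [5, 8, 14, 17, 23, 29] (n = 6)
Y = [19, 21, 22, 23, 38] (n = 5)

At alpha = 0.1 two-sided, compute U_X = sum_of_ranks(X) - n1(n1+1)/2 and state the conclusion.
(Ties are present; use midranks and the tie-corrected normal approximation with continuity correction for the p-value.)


Step 1: Combine and sort all 11 observations; assign midranks.
sorted (value, group): (5,X), (8,X), (14,X), (17,X), (19,Y), (21,Y), (22,Y), (23,X), (23,Y), (29,X), (38,Y)
ranks: 5->1, 8->2, 14->3, 17->4, 19->5, 21->6, 22->7, 23->8.5, 23->8.5, 29->10, 38->11
Step 2: Rank sum for X: R1 = 1 + 2 + 3 + 4 + 8.5 + 10 = 28.5.
Step 3: U_X = R1 - n1(n1+1)/2 = 28.5 - 6*7/2 = 28.5 - 21 = 7.5.
       U_Y = n1*n2 - U_X = 30 - 7.5 = 22.5.
Step 4: Ties are present, so use the tie-corrected normal approximation (with continuity correction) for the p-value.
Step 5: p-value = 0.200217; compare to alpha = 0.1. fail to reject H0.

U_X = 7.5, p = 0.200217, fail to reject H0 at alpha = 0.1.


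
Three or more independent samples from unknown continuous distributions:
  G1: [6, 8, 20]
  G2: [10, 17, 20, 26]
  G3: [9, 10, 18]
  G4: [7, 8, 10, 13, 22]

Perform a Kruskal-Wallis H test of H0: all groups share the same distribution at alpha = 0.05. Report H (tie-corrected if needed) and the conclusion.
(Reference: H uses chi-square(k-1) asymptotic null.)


Step 1: Combine all N = 15 observations and assign midranks.
sorted (value, group, rank): (6,G1,1), (7,G4,2), (8,G1,3.5), (8,G4,3.5), (9,G3,5), (10,G2,7), (10,G3,7), (10,G4,7), (13,G4,9), (17,G2,10), (18,G3,11), (20,G1,12.5), (20,G2,12.5), (22,G4,14), (26,G2,15)
Step 2: Sum ranks within each group.
R_1 = 17 (n_1 = 3)
R_2 = 44.5 (n_2 = 4)
R_3 = 23 (n_3 = 3)
R_4 = 35.5 (n_4 = 5)
Step 3: H = 12/(N(N+1)) * sum(R_i^2/n_i) - 3(N+1)
     = 12/(15*16) * (17^2/3 + 44.5^2/4 + 23^2/3 + 35.5^2/5) - 3*16
     = 0.050000 * 1019.78 - 48
     = 2.988958.
Step 4: Ties present; correction factor C = 1 - 36/(15^3 - 15) = 0.989286. Corrected H = 2.988958 / 0.989286 = 3.021330.
Step 5: Under H0, H ~ chi^2(3); p-value = 0.388348.
Step 6: alpha = 0.05. fail to reject H0.

H = 3.0213, df = 3, p = 0.388348, fail to reject H0.


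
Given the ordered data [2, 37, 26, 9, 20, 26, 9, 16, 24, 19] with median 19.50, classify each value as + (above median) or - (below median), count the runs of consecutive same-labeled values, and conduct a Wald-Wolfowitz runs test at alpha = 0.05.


Step 1: Compute median = 19.50; label A = above, B = below.
Labels in order: BAABAABBAB  (n_A = 5, n_B = 5)
Step 2: Count runs R = 7.
Step 3: Under H0 (random ordering), E[R] = 2*n_A*n_B/(n_A+n_B) + 1 = 2*5*5/10 + 1 = 6.0000.
        Var[R] = 2*n_A*n_B*(2*n_A*n_B - n_A - n_B) / ((n_A+n_B)^2 * (n_A+n_B-1)) = 2000/900 = 2.2222.
        SD[R] = 1.4907.
Step 4: Continuity-corrected z = (R - 0.5 - E[R]) / SD[R] = (7 - 0.5 - 6.0000) / 1.4907 = 0.3354.
Step 5: Two-sided p-value via normal approximation = 2*(1 - Phi(|z|)) = 0.737316.
Step 6: alpha = 0.05. fail to reject H0.

R = 7, z = 0.3354, p = 0.737316, fail to reject H0.


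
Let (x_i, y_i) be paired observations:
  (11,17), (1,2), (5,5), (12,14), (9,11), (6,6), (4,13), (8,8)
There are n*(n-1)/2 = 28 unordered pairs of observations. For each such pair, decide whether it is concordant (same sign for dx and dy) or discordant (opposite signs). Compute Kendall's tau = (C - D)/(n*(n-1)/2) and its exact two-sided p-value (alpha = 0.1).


Step 1: Enumerate the 28 unordered pairs (i,j) with i<j and classify each by sign(x_j-x_i) * sign(y_j-y_i).
  (1,2):dx=-10,dy=-15->C; (1,3):dx=-6,dy=-12->C; (1,4):dx=+1,dy=-3->D; (1,5):dx=-2,dy=-6->C
  (1,6):dx=-5,dy=-11->C; (1,7):dx=-7,dy=-4->C; (1,8):dx=-3,dy=-9->C; (2,3):dx=+4,dy=+3->C
  (2,4):dx=+11,dy=+12->C; (2,5):dx=+8,dy=+9->C; (2,6):dx=+5,dy=+4->C; (2,7):dx=+3,dy=+11->C
  (2,8):dx=+7,dy=+6->C; (3,4):dx=+7,dy=+9->C; (3,5):dx=+4,dy=+6->C; (3,6):dx=+1,dy=+1->C
  (3,7):dx=-1,dy=+8->D; (3,8):dx=+3,dy=+3->C; (4,5):dx=-3,dy=-3->C; (4,6):dx=-6,dy=-8->C
  (4,7):dx=-8,dy=-1->C; (4,8):dx=-4,dy=-6->C; (5,6):dx=-3,dy=-5->C; (5,7):dx=-5,dy=+2->D
  (5,8):dx=-1,dy=-3->C; (6,7):dx=-2,dy=+7->D; (6,8):dx=+2,dy=+2->C; (7,8):dx=+4,dy=-5->D
Step 2: C = 23, D = 5, total pairs = 28.
Step 3: tau = (C - D)/(n(n-1)/2) = (23 - 5)/28 = 0.642857.
Step 4: Exact two-sided p-value (enumerate n! = 40320 permutations of y under H0): p = 0.031151.
Step 5: alpha = 0.1. reject H0.

tau_b = 0.6429 (C=23, D=5), p = 0.031151, reject H0.


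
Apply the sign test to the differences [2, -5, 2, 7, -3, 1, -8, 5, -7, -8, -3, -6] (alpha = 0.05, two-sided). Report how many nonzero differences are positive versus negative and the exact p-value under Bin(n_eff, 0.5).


Step 1: Discard zero differences. Original n = 12; n_eff = number of nonzero differences = 12.
Nonzero differences (with sign): +2, -5, +2, +7, -3, +1, -8, +5, -7, -8, -3, -6
Step 2: Count signs: positive = 5, negative = 7.
Step 3: Under H0: P(positive) = 0.5, so the number of positives S ~ Bin(12, 0.5).
Step 4: Two-sided exact p-value = sum of Bin(12,0.5) probabilities at or below the observed probability = 0.774414.
Step 5: alpha = 0.05. fail to reject H0.

n_eff = 12, pos = 5, neg = 7, p = 0.774414, fail to reject H0.


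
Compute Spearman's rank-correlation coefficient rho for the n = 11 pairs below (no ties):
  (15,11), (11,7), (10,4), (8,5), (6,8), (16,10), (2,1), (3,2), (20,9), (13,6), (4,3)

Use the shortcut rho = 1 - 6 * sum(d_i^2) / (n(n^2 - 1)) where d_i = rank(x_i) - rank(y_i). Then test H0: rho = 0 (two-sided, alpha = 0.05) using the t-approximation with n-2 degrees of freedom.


Step 1: Rank x and y separately (midranks; no ties here).
rank(x): 15->9, 11->7, 10->6, 8->5, 6->4, 16->10, 2->1, 3->2, 20->11, 13->8, 4->3
rank(y): 11->11, 7->7, 4->4, 5->5, 8->8, 10->10, 1->1, 2->2, 9->9, 6->6, 3->3
Step 2: d_i = R_x(i) - R_y(i); compute d_i^2.
  (9-11)^2=4, (7-7)^2=0, (6-4)^2=4, (5-5)^2=0, (4-8)^2=16, (10-10)^2=0, (1-1)^2=0, (2-2)^2=0, (11-9)^2=4, (8-6)^2=4, (3-3)^2=0
sum(d^2) = 32.
Step 3: rho = 1 - 6*32 / (11*(11^2 - 1)) = 1 - 192/1320 = 0.854545.
Step 4: Under H0, t = rho * sqrt((n-2)/(1-rho^2)) = 4.9360 ~ t(9).
Step 5: Two-sided p-value from the t-distribution with 9 df = 0.000807.
Step 6: alpha = 0.05. reject H0.

rho = 0.8545, p = 0.000807, reject H0 at alpha = 0.05.


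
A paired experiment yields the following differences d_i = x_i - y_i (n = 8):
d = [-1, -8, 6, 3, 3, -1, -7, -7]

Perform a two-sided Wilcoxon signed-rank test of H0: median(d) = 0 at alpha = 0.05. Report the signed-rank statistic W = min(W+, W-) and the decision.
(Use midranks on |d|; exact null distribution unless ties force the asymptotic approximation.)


Step 1: Drop any zero differences (none here) and take |d_i|.
|d| = [1, 8, 6, 3, 3, 1, 7, 7]
Step 2: Midrank |d_i| (ties get averaged ranks).
ranks: |1|->1.5, |8|->8, |6|->5, |3|->3.5, |3|->3.5, |1|->1.5, |7|->6.5, |7|->6.5
Step 3: Attach original signs; sum ranks with positive sign and with negative sign.
W+ = 5 + 3.5 + 3.5 = 12
W- = 1.5 + 8 + 1.5 + 6.5 + 6.5 = 24
(Check: W+ + W- = 36 should equal n(n+1)/2 = 36.)
Step 4: Test statistic W = min(W+, W-) = 12.
Step 5: Ties in |d|, so use the tie-corrected normal approximation.
        E[W] = n(n+1)/4 = 8*9/4 = 18.
        Tie groups: |d|=1 (t=2), |d|=3 (t=2), |d|=7 (t=2); sum(t^3 - t) = 18.
        Var[W] = n(n+1)(2n+1)/24 - sum(t^3-t)/48 = 1224/24 - 18/48 = 50.625.
        z = (W - E[W]) / sqrt(Var[W]) = (12 - 18) / 7.1151 = -0.8433.
        Two-sided p = 2*Phi(z) = 0.399075.
Step 6: alpha = 0.05. fail to reject H0.

W+ = 12, W- = 24, W = min = 12, p = 0.399075, fail to reject H0.


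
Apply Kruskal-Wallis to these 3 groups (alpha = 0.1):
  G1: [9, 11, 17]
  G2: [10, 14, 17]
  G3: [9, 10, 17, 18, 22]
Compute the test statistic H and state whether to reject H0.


Step 1: Combine all N = 11 observations and assign midranks.
sorted (value, group, rank): (9,G1,1.5), (9,G3,1.5), (10,G2,3.5), (10,G3,3.5), (11,G1,5), (14,G2,6), (17,G1,8), (17,G2,8), (17,G3,8), (18,G3,10), (22,G3,11)
Step 2: Sum ranks within each group.
R_1 = 14.5 (n_1 = 3)
R_2 = 17.5 (n_2 = 3)
R_3 = 34 (n_3 = 5)
Step 3: H = 12/(N(N+1)) * sum(R_i^2/n_i) - 3(N+1)
     = 12/(11*12) * (14.5^2/3 + 17.5^2/3 + 34^2/5) - 3*12
     = 0.090909 * 403.367 - 36
     = 0.669697.
Step 4: Ties present; correction factor C = 1 - 36/(11^3 - 11) = 0.972727. Corrected H = 0.669697 / 0.972727 = 0.688474.
Step 5: Under H0, H ~ chi^2(2); p-value = 0.708761.
Step 6: alpha = 0.1. fail to reject H0.

H = 0.6885, df = 2, p = 0.708761, fail to reject H0.


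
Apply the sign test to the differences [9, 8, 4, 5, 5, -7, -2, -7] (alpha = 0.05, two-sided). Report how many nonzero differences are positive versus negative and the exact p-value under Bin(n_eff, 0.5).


Step 1: Discard zero differences. Original n = 8; n_eff = number of nonzero differences = 8.
Nonzero differences (with sign): +9, +8, +4, +5, +5, -7, -2, -7
Step 2: Count signs: positive = 5, negative = 3.
Step 3: Under H0: P(positive) = 0.5, so the number of positives S ~ Bin(8, 0.5).
Step 4: Two-sided exact p-value = sum of Bin(8,0.5) probabilities at or below the observed probability = 0.726562.
Step 5: alpha = 0.05. fail to reject H0.

n_eff = 8, pos = 5, neg = 3, p = 0.726562, fail to reject H0.


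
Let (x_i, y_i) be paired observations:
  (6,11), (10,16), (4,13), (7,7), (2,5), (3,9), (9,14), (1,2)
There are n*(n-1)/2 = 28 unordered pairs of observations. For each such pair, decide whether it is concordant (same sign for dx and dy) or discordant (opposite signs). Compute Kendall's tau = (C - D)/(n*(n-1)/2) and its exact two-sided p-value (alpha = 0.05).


Step 1: Enumerate the 28 unordered pairs (i,j) with i<j and classify each by sign(x_j-x_i) * sign(y_j-y_i).
  (1,2):dx=+4,dy=+5->C; (1,3):dx=-2,dy=+2->D; (1,4):dx=+1,dy=-4->D; (1,5):dx=-4,dy=-6->C
  (1,6):dx=-3,dy=-2->C; (1,7):dx=+3,dy=+3->C; (1,8):dx=-5,dy=-9->C; (2,3):dx=-6,dy=-3->C
  (2,4):dx=-3,dy=-9->C; (2,5):dx=-8,dy=-11->C; (2,6):dx=-7,dy=-7->C; (2,7):dx=-1,dy=-2->C
  (2,8):dx=-9,dy=-14->C; (3,4):dx=+3,dy=-6->D; (3,5):dx=-2,dy=-8->C; (3,6):dx=-1,dy=-4->C
  (3,7):dx=+5,dy=+1->C; (3,8):dx=-3,dy=-11->C; (4,5):dx=-5,dy=-2->C; (4,6):dx=-4,dy=+2->D
  (4,7):dx=+2,dy=+7->C; (4,8):dx=-6,dy=-5->C; (5,6):dx=+1,dy=+4->C; (5,7):dx=+7,dy=+9->C
  (5,8):dx=-1,dy=-3->C; (6,7):dx=+6,dy=+5->C; (6,8):dx=-2,dy=-7->C; (7,8):dx=-8,dy=-12->C
Step 2: C = 24, D = 4, total pairs = 28.
Step 3: tau = (C - D)/(n(n-1)/2) = (24 - 4)/28 = 0.714286.
Step 4: Exact two-sided p-value (enumerate n! = 40320 permutations of y under H0): p = 0.014137.
Step 5: alpha = 0.05. reject H0.

tau_b = 0.7143 (C=24, D=4), p = 0.014137, reject H0.


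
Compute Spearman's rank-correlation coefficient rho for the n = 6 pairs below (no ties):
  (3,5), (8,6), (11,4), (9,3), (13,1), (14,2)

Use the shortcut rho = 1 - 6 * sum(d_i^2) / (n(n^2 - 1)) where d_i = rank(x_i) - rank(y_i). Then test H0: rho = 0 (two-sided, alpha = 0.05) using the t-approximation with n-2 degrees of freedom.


Step 1: Rank x and y separately (midranks; no ties here).
rank(x): 3->1, 8->2, 11->4, 9->3, 13->5, 14->6
rank(y): 5->5, 6->6, 4->4, 3->3, 1->1, 2->2
Step 2: d_i = R_x(i) - R_y(i); compute d_i^2.
  (1-5)^2=16, (2-6)^2=16, (4-4)^2=0, (3-3)^2=0, (5-1)^2=16, (6-2)^2=16
sum(d^2) = 64.
Step 3: rho = 1 - 6*64 / (6*(6^2 - 1)) = 1 - 384/210 = -0.828571.
Step 4: Under H0, t = rho * sqrt((n-2)/(1-rho^2)) = -2.9598 ~ t(4).
Step 5: Two-sided p-value from the t-distribution with 4 df = 0.041563.
Step 6: alpha = 0.05. reject H0.

rho = -0.8286, p = 0.041563, reject H0 at alpha = 0.05.


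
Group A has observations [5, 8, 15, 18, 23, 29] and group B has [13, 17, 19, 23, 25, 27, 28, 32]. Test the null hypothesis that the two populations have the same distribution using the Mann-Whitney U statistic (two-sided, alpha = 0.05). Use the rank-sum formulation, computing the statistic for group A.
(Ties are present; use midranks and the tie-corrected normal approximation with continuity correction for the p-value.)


Step 1: Combine and sort all 14 observations; assign midranks.
sorted (value, group): (5,X), (8,X), (13,Y), (15,X), (17,Y), (18,X), (19,Y), (23,X), (23,Y), (25,Y), (27,Y), (28,Y), (29,X), (32,Y)
ranks: 5->1, 8->2, 13->3, 15->4, 17->5, 18->6, 19->7, 23->8.5, 23->8.5, 25->10, 27->11, 28->12, 29->13, 32->14
Step 2: Rank sum for X: R1 = 1 + 2 + 4 + 6 + 8.5 + 13 = 34.5.
Step 3: U_X = R1 - n1(n1+1)/2 = 34.5 - 6*7/2 = 34.5 - 21 = 13.5.
       U_Y = n1*n2 - U_X = 48 - 13.5 = 34.5.
Step 4: Ties are present, so use the tie-corrected normal approximation (with continuity correction) for the p-value.
Step 5: p-value = 0.196213; compare to alpha = 0.05. fail to reject H0.

U_X = 13.5, p = 0.196213, fail to reject H0 at alpha = 0.05.


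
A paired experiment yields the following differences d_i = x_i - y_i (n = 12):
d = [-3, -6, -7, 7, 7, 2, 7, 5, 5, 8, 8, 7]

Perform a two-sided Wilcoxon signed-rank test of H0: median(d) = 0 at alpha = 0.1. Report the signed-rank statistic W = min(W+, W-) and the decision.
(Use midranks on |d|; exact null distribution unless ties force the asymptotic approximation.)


Step 1: Drop any zero differences (none here) and take |d_i|.
|d| = [3, 6, 7, 7, 7, 2, 7, 5, 5, 8, 8, 7]
Step 2: Midrank |d_i| (ties get averaged ranks).
ranks: |3|->2, |6|->5, |7|->8, |7|->8, |7|->8, |2|->1, |7|->8, |5|->3.5, |5|->3.5, |8|->11.5, |8|->11.5, |7|->8
Step 3: Attach original signs; sum ranks with positive sign and with negative sign.
W+ = 8 + 8 + 1 + 8 + 3.5 + 3.5 + 11.5 + 11.5 + 8 = 63
W- = 2 + 5 + 8 = 15
(Check: W+ + W- = 78 should equal n(n+1)/2 = 78.)
Step 4: Test statistic W = min(W+, W-) = 15.
Step 5: Ties in |d|, so use the tie-corrected normal approximation.
        E[W] = n(n+1)/4 = 12*13/4 = 39.
        Tie groups: |d|=5 (t=2), |d|=7 (t=5), |d|=8 (t=2); sum(t^3 - t) = 132.
        Var[W] = n(n+1)(2n+1)/24 - sum(t^3-t)/48 = 3900/24 - 132/48 = 159.75.
        z = (W - E[W]) / sqrt(Var[W]) = (15 - 39) / 12.6392 = -1.8989.
        Two-sided p = 2*Phi(z) = 0.057584.
Step 6: alpha = 0.1. reject H0.

W+ = 63, W- = 15, W = min = 15, p = 0.057584, reject H0.


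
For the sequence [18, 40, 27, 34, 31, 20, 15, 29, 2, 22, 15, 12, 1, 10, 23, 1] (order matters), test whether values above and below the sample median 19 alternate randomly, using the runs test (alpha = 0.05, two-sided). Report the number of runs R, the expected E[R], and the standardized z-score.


Step 1: Compute median = 19; label A = above, B = below.
Labels in order: BAAAAABABABBBBAB  (n_A = 8, n_B = 8)
Step 2: Count runs R = 9.
Step 3: Under H0 (random ordering), E[R] = 2*n_A*n_B/(n_A+n_B) + 1 = 2*8*8/16 + 1 = 9.0000.
        Var[R] = 2*n_A*n_B*(2*n_A*n_B - n_A - n_B) / ((n_A+n_B)^2 * (n_A+n_B-1)) = 14336/3840 = 3.7333.
        SD[R] = 1.9322.
Step 4: R = E[R], so z = 0 with no continuity correction.
Step 5: Two-sided p-value via normal approximation = 2*(1 - Phi(|z|)) = 1.000000.
Step 6: alpha = 0.05. fail to reject H0.

R = 9, z = 0.0000, p = 1.000000, fail to reject H0.


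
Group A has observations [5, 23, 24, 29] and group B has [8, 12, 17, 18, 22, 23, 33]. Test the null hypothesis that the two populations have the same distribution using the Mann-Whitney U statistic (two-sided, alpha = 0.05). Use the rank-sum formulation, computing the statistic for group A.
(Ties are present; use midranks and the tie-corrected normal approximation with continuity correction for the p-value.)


Step 1: Combine and sort all 11 observations; assign midranks.
sorted (value, group): (5,X), (8,Y), (12,Y), (17,Y), (18,Y), (22,Y), (23,X), (23,Y), (24,X), (29,X), (33,Y)
ranks: 5->1, 8->2, 12->3, 17->4, 18->5, 22->6, 23->7.5, 23->7.5, 24->9, 29->10, 33->11
Step 2: Rank sum for X: R1 = 1 + 7.5 + 9 + 10 = 27.5.
Step 3: U_X = R1 - n1(n1+1)/2 = 27.5 - 4*5/2 = 27.5 - 10 = 17.5.
       U_Y = n1*n2 - U_X = 28 - 17.5 = 10.5.
Step 4: Ties are present, so use the tie-corrected normal approximation (with continuity correction) for the p-value.
Step 5: p-value = 0.569872; compare to alpha = 0.05. fail to reject H0.

U_X = 17.5, p = 0.569872, fail to reject H0 at alpha = 0.05.


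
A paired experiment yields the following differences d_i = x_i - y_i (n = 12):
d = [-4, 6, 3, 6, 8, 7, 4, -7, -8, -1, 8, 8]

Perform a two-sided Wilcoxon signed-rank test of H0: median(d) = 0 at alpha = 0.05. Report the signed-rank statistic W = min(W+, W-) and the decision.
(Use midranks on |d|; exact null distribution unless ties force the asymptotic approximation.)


Step 1: Drop any zero differences (none here) and take |d_i|.
|d| = [4, 6, 3, 6, 8, 7, 4, 7, 8, 1, 8, 8]
Step 2: Midrank |d_i| (ties get averaged ranks).
ranks: |4|->3.5, |6|->5.5, |3|->2, |6|->5.5, |8|->10.5, |7|->7.5, |4|->3.5, |7|->7.5, |8|->10.5, |1|->1, |8|->10.5, |8|->10.5
Step 3: Attach original signs; sum ranks with positive sign and with negative sign.
W+ = 5.5 + 2 + 5.5 + 10.5 + 7.5 + 3.5 + 10.5 + 10.5 = 55.5
W- = 3.5 + 7.5 + 10.5 + 1 = 22.5
(Check: W+ + W- = 78 should equal n(n+1)/2 = 78.)
Step 4: Test statistic W = min(W+, W-) = 22.5.
Step 5: Ties in |d|, so use the tie-corrected normal approximation.
        E[W] = n(n+1)/4 = 12*13/4 = 39.
        Tie groups: |d|=4 (t=2), |d|=6 (t=2), |d|=7 (t=2), |d|=8 (t=4); sum(t^3 - t) = 78.
        Var[W] = n(n+1)(2n+1)/24 - sum(t^3-t)/48 = 3900/24 - 78/48 = 160.875.
        z = (W - E[W]) / sqrt(Var[W]) = (22.5 - 39) / 12.6837 = -1.3009.
        Two-sided p = 2*Phi(z) = 0.193297.
Step 6: alpha = 0.05. fail to reject H0.

W+ = 55.5, W- = 22.5, W = min = 22.5, p = 0.193297, fail to reject H0.


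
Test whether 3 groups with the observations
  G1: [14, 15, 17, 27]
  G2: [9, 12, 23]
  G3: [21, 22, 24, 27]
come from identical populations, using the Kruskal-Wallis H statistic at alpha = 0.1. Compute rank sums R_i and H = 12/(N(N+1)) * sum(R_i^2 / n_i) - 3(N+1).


Step 1: Combine all N = 11 observations and assign midranks.
sorted (value, group, rank): (9,G2,1), (12,G2,2), (14,G1,3), (15,G1,4), (17,G1,5), (21,G3,6), (22,G3,7), (23,G2,8), (24,G3,9), (27,G1,10.5), (27,G3,10.5)
Step 2: Sum ranks within each group.
R_1 = 22.5 (n_1 = 4)
R_2 = 11 (n_2 = 3)
R_3 = 32.5 (n_3 = 4)
Step 3: H = 12/(N(N+1)) * sum(R_i^2/n_i) - 3(N+1)
     = 12/(11*12) * (22.5^2/4 + 11^2/3 + 32.5^2/4) - 3*12
     = 0.090909 * 430.958 - 36
     = 3.178030.
Step 4: Ties present; correction factor C = 1 - 6/(11^3 - 11) = 0.995455. Corrected H = 3.178030 / 0.995455 = 3.192542.
Step 5: Under H0, H ~ chi^2(2); p-value = 0.202651.
Step 6: alpha = 0.1. fail to reject H0.

H = 3.1925, df = 2, p = 0.202651, fail to reject H0.


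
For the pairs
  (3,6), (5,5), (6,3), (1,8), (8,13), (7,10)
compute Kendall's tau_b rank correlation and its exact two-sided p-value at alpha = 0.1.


Step 1: Enumerate the 15 unordered pairs (i,j) with i<j and classify each by sign(x_j-x_i) * sign(y_j-y_i).
  (1,2):dx=+2,dy=-1->D; (1,3):dx=+3,dy=-3->D; (1,4):dx=-2,dy=+2->D; (1,5):dx=+5,dy=+7->C
  (1,6):dx=+4,dy=+4->C; (2,3):dx=+1,dy=-2->D; (2,4):dx=-4,dy=+3->D; (2,5):dx=+3,dy=+8->C
  (2,6):dx=+2,dy=+5->C; (3,4):dx=-5,dy=+5->D; (3,5):dx=+2,dy=+10->C; (3,6):dx=+1,dy=+7->C
  (4,5):dx=+7,dy=+5->C; (4,6):dx=+6,dy=+2->C; (5,6):dx=-1,dy=-3->C
Step 2: C = 9, D = 6, total pairs = 15.
Step 3: tau = (C - D)/(n(n-1)/2) = (9 - 6)/15 = 0.200000.
Step 4: Exact two-sided p-value (enumerate n! = 720 permutations of y under H0): p = 0.719444.
Step 5: alpha = 0.1. fail to reject H0.

tau_b = 0.2000 (C=9, D=6), p = 0.719444, fail to reject H0.


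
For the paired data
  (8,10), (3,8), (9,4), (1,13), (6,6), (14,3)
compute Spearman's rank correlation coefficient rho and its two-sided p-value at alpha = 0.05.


Step 1: Rank x and y separately (midranks; no ties here).
rank(x): 8->4, 3->2, 9->5, 1->1, 6->3, 14->6
rank(y): 10->5, 8->4, 4->2, 13->6, 6->3, 3->1
Step 2: d_i = R_x(i) - R_y(i); compute d_i^2.
  (4-5)^2=1, (2-4)^2=4, (5-2)^2=9, (1-6)^2=25, (3-3)^2=0, (6-1)^2=25
sum(d^2) = 64.
Step 3: rho = 1 - 6*64 / (6*(6^2 - 1)) = 1 - 384/210 = -0.828571.
Step 4: Under H0, t = rho * sqrt((n-2)/(1-rho^2)) = -2.9598 ~ t(4).
Step 5: Two-sided p-value from the t-distribution with 4 df = 0.041563.
Step 6: alpha = 0.05. reject H0.

rho = -0.8286, p = 0.041563, reject H0 at alpha = 0.05.


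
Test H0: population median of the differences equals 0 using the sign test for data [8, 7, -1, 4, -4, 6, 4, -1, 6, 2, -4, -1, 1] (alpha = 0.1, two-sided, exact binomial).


Step 1: Discard zero differences. Original n = 13; n_eff = number of nonzero differences = 13.
Nonzero differences (with sign): +8, +7, -1, +4, -4, +6, +4, -1, +6, +2, -4, -1, +1
Step 2: Count signs: positive = 8, negative = 5.
Step 3: Under H0: P(positive) = 0.5, so the number of positives S ~ Bin(13, 0.5).
Step 4: Two-sided exact p-value = sum of Bin(13,0.5) probabilities at or below the observed probability = 0.581055.
Step 5: alpha = 0.1. fail to reject H0.

n_eff = 13, pos = 8, neg = 5, p = 0.581055, fail to reject H0.


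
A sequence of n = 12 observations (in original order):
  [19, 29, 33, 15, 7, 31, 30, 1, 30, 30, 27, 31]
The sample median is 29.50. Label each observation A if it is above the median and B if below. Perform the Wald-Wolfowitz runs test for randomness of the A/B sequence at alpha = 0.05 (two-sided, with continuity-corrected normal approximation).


Step 1: Compute median = 29.50; label A = above, B = below.
Labels in order: BBABBAABAABA  (n_A = 6, n_B = 6)
Step 2: Count runs R = 8.
Step 3: Under H0 (random ordering), E[R] = 2*n_A*n_B/(n_A+n_B) + 1 = 2*6*6/12 + 1 = 7.0000.
        Var[R] = 2*n_A*n_B*(2*n_A*n_B - n_A - n_B) / ((n_A+n_B)^2 * (n_A+n_B-1)) = 4320/1584 = 2.7273.
        SD[R] = 1.6514.
Step 4: Continuity-corrected z = (R - 0.5 - E[R]) / SD[R] = (8 - 0.5 - 7.0000) / 1.6514 = 0.3028.
Step 5: Two-sided p-value via normal approximation = 2*(1 - Phi(|z|)) = 0.762069.
Step 6: alpha = 0.05. fail to reject H0.

R = 8, z = 0.3028, p = 0.762069, fail to reject H0.


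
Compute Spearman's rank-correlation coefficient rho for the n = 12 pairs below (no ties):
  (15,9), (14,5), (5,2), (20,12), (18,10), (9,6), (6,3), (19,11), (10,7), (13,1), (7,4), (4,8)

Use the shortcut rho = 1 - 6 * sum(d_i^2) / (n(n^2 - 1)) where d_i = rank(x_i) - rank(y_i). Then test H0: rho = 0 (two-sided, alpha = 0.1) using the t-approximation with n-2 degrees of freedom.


Step 1: Rank x and y separately (midranks; no ties here).
rank(x): 15->9, 14->8, 5->2, 20->12, 18->10, 9->5, 6->3, 19->11, 10->6, 13->7, 7->4, 4->1
rank(y): 9->9, 5->5, 2->2, 12->12, 10->10, 6->6, 3->3, 11->11, 7->7, 1->1, 4->4, 8->8
Step 2: d_i = R_x(i) - R_y(i); compute d_i^2.
  (9-9)^2=0, (8-5)^2=9, (2-2)^2=0, (12-12)^2=0, (10-10)^2=0, (5-6)^2=1, (3-3)^2=0, (11-11)^2=0, (6-7)^2=1, (7-1)^2=36, (4-4)^2=0, (1-8)^2=49
sum(d^2) = 96.
Step 3: rho = 1 - 6*96 / (12*(12^2 - 1)) = 1 - 576/1716 = 0.664336.
Step 4: Under H0, t = rho * sqrt((n-2)/(1-rho^2)) = 2.8107 ~ t(10).
Step 5: Two-sided p-value from the t-distribution with 10 df = 0.018453.
Step 6: alpha = 0.1. reject H0.

rho = 0.6643, p = 0.018453, reject H0 at alpha = 0.1.


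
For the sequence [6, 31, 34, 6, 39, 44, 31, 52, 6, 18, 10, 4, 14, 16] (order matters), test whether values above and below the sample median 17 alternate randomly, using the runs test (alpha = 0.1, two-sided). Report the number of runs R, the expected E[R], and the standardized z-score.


Step 1: Compute median = 17; label A = above, B = below.
Labels in order: BAABAAAABABBBB  (n_A = 7, n_B = 7)
Step 2: Count runs R = 7.
Step 3: Under H0 (random ordering), E[R] = 2*n_A*n_B/(n_A+n_B) + 1 = 2*7*7/14 + 1 = 8.0000.
        Var[R] = 2*n_A*n_B*(2*n_A*n_B - n_A - n_B) / ((n_A+n_B)^2 * (n_A+n_B-1)) = 8232/2548 = 3.2308.
        SD[R] = 1.7974.
Step 4: Continuity-corrected z = (R + 0.5 - E[R]) / SD[R] = (7 + 0.5 - 8.0000) / 1.7974 = -0.2782.
Step 5: Two-sided p-value via normal approximation = 2*(1 - Phi(|z|)) = 0.780879.
Step 6: alpha = 0.1. fail to reject H0.

R = 7, z = -0.2782, p = 0.780879, fail to reject H0.


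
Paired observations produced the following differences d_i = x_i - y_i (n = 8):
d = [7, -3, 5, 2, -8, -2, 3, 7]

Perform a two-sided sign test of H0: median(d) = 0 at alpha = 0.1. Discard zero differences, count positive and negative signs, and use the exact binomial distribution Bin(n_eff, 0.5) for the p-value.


Step 1: Discard zero differences. Original n = 8; n_eff = number of nonzero differences = 8.
Nonzero differences (with sign): +7, -3, +5, +2, -8, -2, +3, +7
Step 2: Count signs: positive = 5, negative = 3.
Step 3: Under H0: P(positive) = 0.5, so the number of positives S ~ Bin(8, 0.5).
Step 4: Two-sided exact p-value = sum of Bin(8,0.5) probabilities at or below the observed probability = 0.726562.
Step 5: alpha = 0.1. fail to reject H0.

n_eff = 8, pos = 5, neg = 3, p = 0.726562, fail to reject H0.


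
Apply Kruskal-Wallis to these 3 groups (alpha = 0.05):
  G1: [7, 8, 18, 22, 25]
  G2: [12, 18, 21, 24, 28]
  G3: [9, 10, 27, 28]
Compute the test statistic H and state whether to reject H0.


Step 1: Combine all N = 14 observations and assign midranks.
sorted (value, group, rank): (7,G1,1), (8,G1,2), (9,G3,3), (10,G3,4), (12,G2,5), (18,G1,6.5), (18,G2,6.5), (21,G2,8), (22,G1,9), (24,G2,10), (25,G1,11), (27,G3,12), (28,G2,13.5), (28,G3,13.5)
Step 2: Sum ranks within each group.
R_1 = 29.5 (n_1 = 5)
R_2 = 43 (n_2 = 5)
R_3 = 32.5 (n_3 = 4)
Step 3: H = 12/(N(N+1)) * sum(R_i^2/n_i) - 3(N+1)
     = 12/(14*15) * (29.5^2/5 + 43^2/5 + 32.5^2/4) - 3*15
     = 0.057143 * 807.913 - 45
     = 1.166429.
Step 4: Ties present; correction factor C = 1 - 12/(14^3 - 14) = 0.995604. Corrected H = 1.166429 / 0.995604 = 1.171578.
Step 5: Under H0, H ~ chi^2(2); p-value = 0.556666.
Step 6: alpha = 0.05. fail to reject H0.

H = 1.1716, df = 2, p = 0.556666, fail to reject H0.


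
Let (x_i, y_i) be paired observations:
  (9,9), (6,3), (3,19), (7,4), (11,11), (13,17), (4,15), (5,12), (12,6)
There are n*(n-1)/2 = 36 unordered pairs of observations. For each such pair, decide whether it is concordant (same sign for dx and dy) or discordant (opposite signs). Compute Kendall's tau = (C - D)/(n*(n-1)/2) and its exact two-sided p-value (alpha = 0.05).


Step 1: Enumerate the 36 unordered pairs (i,j) with i<j and classify each by sign(x_j-x_i) * sign(y_j-y_i).
  (1,2):dx=-3,dy=-6->C; (1,3):dx=-6,dy=+10->D; (1,4):dx=-2,dy=-5->C; (1,5):dx=+2,dy=+2->C
  (1,6):dx=+4,dy=+8->C; (1,7):dx=-5,dy=+6->D; (1,8):dx=-4,dy=+3->D; (1,9):dx=+3,dy=-3->D
  (2,3):dx=-3,dy=+16->D; (2,4):dx=+1,dy=+1->C; (2,5):dx=+5,dy=+8->C; (2,6):dx=+7,dy=+14->C
  (2,7):dx=-2,dy=+12->D; (2,8):dx=-1,dy=+9->D; (2,9):dx=+6,dy=+3->C; (3,4):dx=+4,dy=-15->D
  (3,5):dx=+8,dy=-8->D; (3,6):dx=+10,dy=-2->D; (3,7):dx=+1,dy=-4->D; (3,8):dx=+2,dy=-7->D
  (3,9):dx=+9,dy=-13->D; (4,5):dx=+4,dy=+7->C; (4,6):dx=+6,dy=+13->C; (4,7):dx=-3,dy=+11->D
  (4,8):dx=-2,dy=+8->D; (4,9):dx=+5,dy=+2->C; (5,6):dx=+2,dy=+6->C; (5,7):dx=-7,dy=+4->D
  (5,8):dx=-6,dy=+1->D; (5,9):dx=+1,dy=-5->D; (6,7):dx=-9,dy=-2->C; (6,8):dx=-8,dy=-5->C
  (6,9):dx=-1,dy=-11->C; (7,8):dx=+1,dy=-3->D; (7,9):dx=+8,dy=-9->D; (8,9):dx=+7,dy=-6->D
Step 2: C = 15, D = 21, total pairs = 36.
Step 3: tau = (C - D)/(n(n-1)/2) = (15 - 21)/36 = -0.166667.
Step 4: Exact two-sided p-value (enumerate n! = 362880 permutations of y under H0): p = 0.612202.
Step 5: alpha = 0.05. fail to reject H0.

tau_b = -0.1667 (C=15, D=21), p = 0.612202, fail to reject H0.


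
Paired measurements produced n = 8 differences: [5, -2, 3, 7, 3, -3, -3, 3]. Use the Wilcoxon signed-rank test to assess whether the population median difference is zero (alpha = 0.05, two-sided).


Step 1: Drop any zero differences (none here) and take |d_i|.
|d| = [5, 2, 3, 7, 3, 3, 3, 3]
Step 2: Midrank |d_i| (ties get averaged ranks).
ranks: |5|->7, |2|->1, |3|->4, |7|->8, |3|->4, |3|->4, |3|->4, |3|->4
Step 3: Attach original signs; sum ranks with positive sign and with negative sign.
W+ = 7 + 4 + 8 + 4 + 4 = 27
W- = 1 + 4 + 4 = 9
(Check: W+ + W- = 36 should equal n(n+1)/2 = 36.)
Step 4: Test statistic W = min(W+, W-) = 9.
Step 5: Ties in |d|, so use the tie-corrected normal approximation.
        E[W] = n(n+1)/4 = 8*9/4 = 18.
        Tie groups: |d|=3 (t=5); sum(t^3 - t) = 120.
        Var[W] = n(n+1)(2n+1)/24 - sum(t^3-t)/48 = 1224/24 - 120/48 = 48.5.
        z = (W - E[W]) / sqrt(Var[W]) = (9 - 18) / 6.9642 = -1.2923.
        Two-sided p = 2*Phi(z) = 0.196245.
Step 6: alpha = 0.05. fail to reject H0.

W+ = 27, W- = 9, W = min = 9, p = 0.196245, fail to reject H0.
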